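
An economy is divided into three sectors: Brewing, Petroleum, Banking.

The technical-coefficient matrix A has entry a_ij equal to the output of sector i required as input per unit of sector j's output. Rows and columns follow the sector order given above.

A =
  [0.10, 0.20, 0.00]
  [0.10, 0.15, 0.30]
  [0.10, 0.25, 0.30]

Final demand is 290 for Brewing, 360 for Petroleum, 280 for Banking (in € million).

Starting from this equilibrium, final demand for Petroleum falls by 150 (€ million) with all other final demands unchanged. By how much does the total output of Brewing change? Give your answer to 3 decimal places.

Δx_1 = -46.875

I − A =
  [   0.90    -0.20     0.00]
  [  -0.10     0.85    -0.30]
  [  -0.10    -0.25     0.70]
Cofactors of I−A, C_ij = (−1)^(i+j)·(minor ij) (rows/columns in the sector order above):
  C_11 = (0.85)(0.70) − (-0.30)(-0.25) = 0.5200
  C_12 = −[(-0.10)(0.70) − (-0.30)(-0.10)] = 0.1000
  C_13 = (-0.10)(-0.25) − (0.85)(-0.10) = 0.1100
  C_21 = −[(-0.20)(0.70) − (0.00)(-0.25)] = 0.1400
  C_22 = (0.90)(0.70) − (0.00)(-0.10) = 0.6300
  C_23 = −[(0.90)(-0.25) − (-0.20)(-0.10)] = 0.2450
  C_31 = (-0.20)(-0.30) − (0.00)(0.85) = 0.0600
  C_32 = −[(0.90)(-0.30) − (0.00)(-0.10)] = 0.2700
  C_33 = (0.90)(0.85) − (-0.20)(-0.10) = 0.7450
det(I−A) = Σ_j (I−A)_1j·C_1j = (0.90)(0.5200) + (-0.20)(0.1000) + (0.00)(0.1100) = 0.4480
adj(I−A) = Cᵀ =
  [ 0.5200   0.1400   0.0600]
  [ 0.1000   0.6300   0.2700]
  [ 0.1100   0.2450   0.7450]
(I − A)⁻¹ = adj(I−A) / det(I−A) ≈
  [   1.1607     0.3125     0.1339]
  [   0.2232     1.4063     0.6027]
  [   0.2455     0.5469     1.6629]
Δx = (I − A)⁻¹ Δd with Δd having -150 in the Petroleum component and 0 elsewhere.
So Δx_1 = L_12 · (-150), where L_12 = adj(I−A)_12 / det(I−A) = 0.1400 / 0.4480.
Δx_1 = 0.1400 × (-150) / 0.4480 = -21.00 / 0.4480 = -46.875.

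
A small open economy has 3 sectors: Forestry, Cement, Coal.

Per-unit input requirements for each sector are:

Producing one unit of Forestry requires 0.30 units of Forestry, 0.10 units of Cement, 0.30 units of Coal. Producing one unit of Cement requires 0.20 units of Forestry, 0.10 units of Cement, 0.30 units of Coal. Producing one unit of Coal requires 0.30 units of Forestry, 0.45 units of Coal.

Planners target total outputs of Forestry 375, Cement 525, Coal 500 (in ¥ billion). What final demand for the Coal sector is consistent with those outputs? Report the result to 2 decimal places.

d_3 = 5.00

I − A =
  [   0.70    -0.20    -0.30]
  [  -0.10     0.90     0.00]
  [  -0.30    -0.30     0.55]
d = (I − A) x:
  d_1 = (+0.70)·375 + (-0.20)·525 + (-0.30)·500 = 7.50
  d_2 = (-0.10)·375 + (+0.90)·525 + (+0.00)·500 = 435.00
  d_3 = (-0.30)·375 + (-0.30)·525 + (+0.55)·500 = 5.00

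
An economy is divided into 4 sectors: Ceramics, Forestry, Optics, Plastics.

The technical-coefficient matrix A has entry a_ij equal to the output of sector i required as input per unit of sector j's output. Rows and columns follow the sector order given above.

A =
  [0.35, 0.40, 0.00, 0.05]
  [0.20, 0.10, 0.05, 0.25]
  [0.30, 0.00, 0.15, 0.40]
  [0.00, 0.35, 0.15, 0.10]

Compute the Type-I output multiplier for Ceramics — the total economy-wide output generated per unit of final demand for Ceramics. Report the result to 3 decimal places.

m_C = 3.712

I − A =
  [   0.65    -0.40     0.00    -0.05]
  [  -0.20     0.90    -0.05    -0.25]
  [  -0.30     0.00     0.85    -0.40]
  [   0.00    -0.35    -0.15     0.90]
Compute the cofactors C_ij = (−1)^(i+j)·(3×3 minor ij) of I−A; the adjugate is their transpose:
adj(I−A) = Cᵀ =
  [ 0.553125   0.296875   0.040625   0.131250]
  [ 0.165750   0.456000   0.055125   0.160375]
  [ 0.244750   0.204250   0.394125   0.245500]
  [ 0.105250   0.211375   0.087125   0.423250]
det(I−A) = Σ_j (I−A)_1j·C_1j = (0.65)(0.553125) + (-0.40)(0.165750) + (0.00)(0.244750) + (-0.05)(0.105250) = 0.28796875
(I − A)⁻¹ = adj(I−A) / det(I−A) ≈
  [   1.9208     1.0309     0.1411     0.4558]
  [   0.5756     1.5835     0.1914     0.5569]
  [   0.8499     0.7093     1.3686     0.8525]
  [   0.3655     0.7340     0.3026     1.4698]
The output multiplier for sector j is the column-j sum of the Leontief inverse (I − A)⁻¹ = adj(I−A) / det(I−A).
Column C of adj(I−A): (0.553125, 0.165750, 0.244750, 0.105250); det(I−A) = 0.28796875.
m_C = (0.553125 + 0.165750 + 0.244750 + 0.105250) / 0.28796875 = 1.068875 / 0.28796875 ≈ 3.712.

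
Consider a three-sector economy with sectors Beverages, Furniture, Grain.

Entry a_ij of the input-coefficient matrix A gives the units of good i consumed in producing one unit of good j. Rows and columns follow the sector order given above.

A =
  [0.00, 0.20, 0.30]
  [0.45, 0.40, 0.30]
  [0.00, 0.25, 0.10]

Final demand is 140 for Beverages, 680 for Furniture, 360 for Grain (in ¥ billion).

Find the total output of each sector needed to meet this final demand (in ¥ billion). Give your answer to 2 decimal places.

x_1 = 927.62, x_2 = 2356.32, x_3 = 1054.53

I − A =
  [   1.00    -0.20    -0.30]
  [  -0.45     0.60    -0.30]
  [   0.00    -0.25     0.90]
Cofactors of I−A, C_ij = (−1)^(i+j)·(minor ij) (rows/columns in the sector order above):
  C_11 = (0.60)(0.90) − (-0.30)(-0.25) = 0.4650
  C_12 = −[(-0.45)(0.90) − (-0.30)(0.00)] = 0.4050
  C_13 = (-0.45)(-0.25) − (0.60)(0.00) = 0.1125
  C_21 = −[(-0.20)(0.90) − (-0.30)(-0.25)] = 0.2550
  C_22 = (1.00)(0.90) − (-0.30)(0.00) = 0.9000
  C_23 = −[(1.00)(-0.25) − (-0.20)(0.00)] = 0.2500
  C_31 = (-0.20)(-0.30) − (-0.30)(0.60) = 0.2400
  C_32 = −[(1.00)(-0.30) − (-0.30)(-0.45)] = 0.4350
  C_33 = (1.00)(0.60) − (-0.20)(-0.45) = 0.5100
det(I−A) = Σ_j (I−A)_1j·C_1j = (1.00)(0.4650) + (-0.20)(0.4050) + (-0.30)(0.1125) = 0.35025
adj(I−A) = Cᵀ =
  [ 0.4650   0.2550   0.2400]
  [ 0.4050   0.9000   0.4350]
  [ 0.1125   0.2500   0.5100]
(I − A)⁻¹ = adj(I−A) / det(I−A) ≈
  [   1.3276     0.7281     0.6852]
  [   1.1563     2.5696     1.2420]
  [   0.3212     0.7138     1.4561]
x = (I − A)⁻¹ d = adj(I−A)·d / det(I−A), with det(I−A) = 0.35025:
  x_1 = (0.4650·140 + 0.2550·680 + 0.2400·360) / 0.35025 = 324.90 / 0.35025 ≈ 927.62
  x_2 = (0.4050·140 + 0.9000·680 + 0.4350·360) / 0.35025 = 825.30 / 0.35025 ≈ 2356.32
  x_3 = (0.1125·140 + 0.2500·680 + 0.5100·360) / 0.35025 = 369.35 / 0.35025 ≈ 1054.53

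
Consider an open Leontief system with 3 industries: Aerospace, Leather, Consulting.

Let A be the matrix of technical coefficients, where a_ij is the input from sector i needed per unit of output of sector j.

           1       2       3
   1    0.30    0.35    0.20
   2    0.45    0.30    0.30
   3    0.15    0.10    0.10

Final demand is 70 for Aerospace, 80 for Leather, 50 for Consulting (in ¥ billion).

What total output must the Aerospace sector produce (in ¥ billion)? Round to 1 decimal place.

x_1 = 348.6

I − A =
  [   0.70    -0.35    -0.20]
  [  -0.45     0.70    -0.30]
  [  -0.15    -0.10     0.90]
Cofactors of I−A, C_ij = (−1)^(i+j)·(minor ij) (rows/columns in the sector order above):
  C_11 = (0.70)(0.90) − (-0.30)(-0.10) = 0.6000
  C_12 = −[(-0.45)(0.90) − (-0.30)(-0.15)] = 0.4500
  C_13 = (-0.45)(-0.10) − (0.70)(-0.15) = 0.1500
  C_21 = −[(-0.35)(0.90) − (-0.20)(-0.10)] = 0.3350
  C_22 = (0.70)(0.90) − (-0.20)(-0.15) = 0.6000
  C_23 = −[(0.70)(-0.10) − (-0.35)(-0.15)] = 0.1225
  C_31 = (-0.35)(-0.30) − (-0.20)(0.70) = 0.2450
  C_32 = −[(0.70)(-0.30) − (-0.20)(-0.45)] = 0.3000
  C_33 = (0.70)(0.70) − (-0.35)(-0.45) = 0.3325
det(I−A) = Σ_j (I−A)_1j·C_1j = (0.70)(0.6000) + (-0.35)(0.4500) + (-0.20)(0.1500) = 0.2325
adj(I−A) = Cᵀ =
  [ 0.6000   0.3350   0.2450]
  [ 0.4500   0.6000   0.3000]
  [ 0.1500   0.1225   0.3325]
(I − A)⁻¹ = adj(I−A) / det(I−A) ≈
  [   2.5806     1.4409     1.0538]
  [   1.9355     2.5806     1.2903]
  [   0.6452     0.5269     1.4301]
x = (I − A)⁻¹ d = adj(I−A)·d / det(I−A), with det(I−A) = 0.2325:
  x_1 = (0.6000·70 + 0.3350·80 + 0.2450·50) / 0.2325 = 81.05 / 0.2325 ≈ 348.6
  x_2 = (0.4500·70 + 0.6000·80 + 0.3000·50) / 0.2325 = 94.50 / 0.2325 ≈ 406.5
  x_3 = (0.1500·70 + 0.1225·80 + 0.3325·50) / 0.2325 = 36.925 / 0.2325 ≈ 158.8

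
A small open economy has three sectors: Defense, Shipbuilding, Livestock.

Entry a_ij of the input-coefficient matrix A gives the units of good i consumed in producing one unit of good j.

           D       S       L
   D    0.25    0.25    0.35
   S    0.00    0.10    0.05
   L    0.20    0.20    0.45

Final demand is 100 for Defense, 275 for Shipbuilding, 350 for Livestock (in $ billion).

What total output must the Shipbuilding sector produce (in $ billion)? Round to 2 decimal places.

x_S = 363.16

I − A =
  [   0.75    -0.25    -0.35]
  [   0.00     0.90    -0.05]
  [  -0.20    -0.20     0.55]
Cofactors of I−A, C_ij = (−1)^(i+j)·(minor ij) (rows/columns in the sector order above):
  C_11 = (0.90)(0.55) − (-0.05)(-0.20) = 0.4850
  C_12 = −[(0.00)(0.55) − (-0.05)(-0.20)] = 0.0100
  C_13 = (0.00)(-0.20) − (0.90)(-0.20) = 0.1800
  C_21 = −[(-0.25)(0.55) − (-0.35)(-0.20)] = 0.2075
  C_22 = (0.75)(0.55) − (-0.35)(-0.20) = 0.3425
  C_23 = −[(0.75)(-0.20) − (-0.25)(-0.20)] = 0.2000
  C_31 = (-0.25)(-0.05) − (-0.35)(0.90) = 0.3275
  C_32 = −[(0.75)(-0.05) − (-0.35)(0.00)] = 0.0375
  C_33 = (0.75)(0.90) − (-0.25)(0.00) = 0.6750
det(I−A) = Σ_j (I−A)_1j·C_1j = (0.75)(0.4850) + (-0.25)(0.0100) + (-0.35)(0.1800) = 0.29825
adj(I−A) = Cᵀ =
  [ 0.4850   0.2075   0.3275]
  [ 0.0100   0.3425   0.0375]
  [ 0.1800   0.2000   0.6750]
(I − A)⁻¹ = adj(I−A) / det(I−A) ≈
  [   1.6262     0.6957     1.0981]
  [   0.0335     1.1484     0.1257]
  [   0.6035     0.6706     2.2632]
x = (I − A)⁻¹ d = adj(I−A)·d / det(I−A), with det(I−A) = 0.29825:
  x_D = (0.4850·100 + 0.2075·275 + 0.3275·350) / 0.29825 = 220.1875 / 0.29825 ≈ 738.26
  x_S = (0.0100·100 + 0.3425·275 + 0.0375·350) / 0.29825 = 108.3125 / 0.29825 ≈ 363.16
  x_L = (0.1800·100 + 0.2000·275 + 0.6750·350) / 0.29825 = 309.25 / 0.29825 ≈ 1036.88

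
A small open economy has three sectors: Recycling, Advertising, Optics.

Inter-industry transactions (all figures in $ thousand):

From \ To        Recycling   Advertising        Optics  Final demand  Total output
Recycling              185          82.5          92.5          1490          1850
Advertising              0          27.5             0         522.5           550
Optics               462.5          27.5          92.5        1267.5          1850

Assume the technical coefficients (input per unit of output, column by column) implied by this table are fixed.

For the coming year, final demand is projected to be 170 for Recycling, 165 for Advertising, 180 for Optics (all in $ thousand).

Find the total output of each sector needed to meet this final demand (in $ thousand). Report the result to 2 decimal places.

Technical coefficients a_ij = z_ij / X_j:
  a_11 = 185/1850 = 0.10, a_21 = 0/1850 = 0.00, a_31 = 462.5/1850 = 0.25
  a_12 = 82.5/550 = 0.15, a_22 = 27.5/550 = 0.05, a_32 = 27.5/550 = 0.05
  a_13 = 92.5/1850 = 0.05, a_23 = 0/1850 = 0.00, a_33 = 92.5/1850 = 0.05
I − A =
  [   0.90    -0.15    -0.05]
  [   0.00     0.95     0.00]
  [  -0.25    -0.05     0.95]
Cofactors of I−A, C_ij = (−1)^(i+j)·(minor ij) (rows/columns in the sector order above):
  C_11 = (0.95)(0.95) − (0.00)(-0.05) = 0.9025
  C_12 = −[(0.00)(0.95) − (0.00)(-0.25)] = 0.0000
  C_13 = (0.00)(-0.05) − (0.95)(-0.25) = 0.2375
  C_21 = −[(-0.15)(0.95) − (-0.05)(-0.05)] = 0.1450
  C_22 = (0.90)(0.95) − (-0.05)(-0.25) = 0.8425
  C_23 = −[(0.90)(-0.05) − (-0.15)(-0.25)] = 0.0825
  C_31 = (-0.15)(0.00) − (-0.05)(0.95) = 0.0475
  C_32 = −[(0.90)(0.00) − (-0.05)(0.00)] = 0.0000
  C_33 = (0.90)(0.95) − (-0.15)(0.00) = 0.8550
det(I−A) = Σ_j (I−A)_1j·C_1j = (0.90)(0.9025) + (-0.15)(0.0000) + (-0.05)(0.2375) = 0.800375
adj(I−A) = Cᵀ =
  [ 0.9025   0.1450   0.0475]
  [ 0.0000   0.8425   0.0000]
  [ 0.2375   0.0825   0.8550]
(I − A)⁻¹ = adj(I−A) / det(I−A) ≈
  [   1.1276     0.1812     0.0593]
  [   0.0000     1.0526     0.0000]
  [   0.2967     0.1031     1.0682]
x = (I − A)⁻¹ d = adj(I−A)·d / det(I−A), with det(I−A) = 0.800375:
  x_1 = (0.9025·170 + 0.1450·165 + 0.0475·180) / 0.800375 = 185.90 / 0.800375 ≈ 232.27
  x_2 = (0.0000·170 + 0.8425·165 + 0.0000·180) / 0.800375 = 139.0125 / 0.800375 ≈ 173.68
  x_3 = (0.2375·170 + 0.0825·165 + 0.8550·180) / 0.800375 = 207.8875 / 0.800375 ≈ 259.74

x_1 = 232.27, x_2 = 173.68, x_3 = 259.74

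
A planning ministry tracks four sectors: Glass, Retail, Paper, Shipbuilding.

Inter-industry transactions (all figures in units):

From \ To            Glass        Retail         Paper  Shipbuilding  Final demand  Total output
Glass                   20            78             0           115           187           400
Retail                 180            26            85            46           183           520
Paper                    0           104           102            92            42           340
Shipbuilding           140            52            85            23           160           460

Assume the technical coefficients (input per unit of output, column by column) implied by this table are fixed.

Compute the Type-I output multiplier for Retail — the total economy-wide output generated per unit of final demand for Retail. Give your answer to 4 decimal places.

Technical coefficients a_ij = z_ij / X_j:
  a_GG = 20/400 = 0.05, a_RG = 180/400 = 0.45, a_PG = 0/400 = 0.00, a_SG = 140/400 = 0.35
  a_GR = 78/520 = 0.15, a_RR = 26/520 = 0.05, a_PR = 104/520 = 0.20, a_SR = 52/520 = 0.10
  a_GP = 0/340 = 0.00, a_RP = 85/340 = 0.25, a_PP = 102/340 = 0.30, a_SP = 85/340 = 0.25
  a_GS = 115/460 = 0.25, a_RS = 46/460 = 0.10, a_PS = 92/460 = 0.20, a_SS = 23/460 = 0.05
I − A =
  [   0.95    -0.15     0.00    -0.25]
  [  -0.45     0.95    -0.25    -0.10]
  [   0.00    -0.20     0.70    -0.20]
  [  -0.35    -0.10    -0.25     0.95]
Compute the cofactors C_ij = (−1)^(i+j)·(3×3 minor ij) of I−A; the adjugate is their transpose:
adj(I−A) = Cᵀ =
  [ 0.519750   0.122250   0.105000   0.171750]
  [ 0.318750   0.523000   0.255625   0.192750]
  [ 0.168000   0.192500   0.684125   0.208500]
  [ 0.269250   0.150750   0.245625   0.537000]
det(I−A) = Σ_j (I−A)_1j·C_1j = (0.95)(0.519750) + (-0.15)(0.318750) + (0.00)(0.168000) + (-0.25)(0.269250) = 0.3786375
(I − A)⁻¹ = adj(I−A) / det(I−A) ≈
  [   1.37268     0.32287     0.27731     0.45360]
  [   0.84183     1.38127     0.67512     0.50906]
  [   0.44370     0.50840     1.80681     0.55066]
  [   0.71110     0.39814     0.64871     1.41824]
The output multiplier for sector j is the column-j sum of the Leontief inverse (I − A)⁻¹ = adj(I−A) / det(I−A).
Column R of adj(I−A): (0.122250, 0.523000, 0.192500, 0.150750); det(I−A) = 0.3786375.
m_R = (0.122250 + 0.523000 + 0.192500 + 0.150750) / 0.3786375 = 0.9885 / 0.3786375 ≈ 2.6107.

m_R = 2.6107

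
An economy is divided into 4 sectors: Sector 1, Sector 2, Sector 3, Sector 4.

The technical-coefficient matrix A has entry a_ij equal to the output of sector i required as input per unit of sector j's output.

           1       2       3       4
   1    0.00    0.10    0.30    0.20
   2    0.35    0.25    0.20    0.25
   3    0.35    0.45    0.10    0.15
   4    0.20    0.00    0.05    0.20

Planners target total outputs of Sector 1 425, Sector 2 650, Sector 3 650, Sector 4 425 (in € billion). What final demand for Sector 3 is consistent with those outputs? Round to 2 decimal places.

d_3 = 80.00

I − A =
  [   1.00    -0.10    -0.30    -0.20]
  [  -0.35     0.75    -0.20    -0.25]
  [  -0.35    -0.45     0.90    -0.15]
  [  -0.20     0.00    -0.05     0.80]
d = (I − A) x:
  d_1 = (+1.00)·425 + (-0.10)·650 + (-0.30)·650 + (-0.20)·425 = 80.00
  d_2 = (-0.35)·425 + (+0.75)·650 + (-0.20)·650 + (-0.25)·425 = 102.50
  d_3 = (-0.35)·425 + (-0.45)·650 + (+0.90)·650 + (-0.15)·425 = 80.00
  d_4 = (-0.20)·425 + (+0.00)·650 + (-0.05)·650 + (+0.80)·425 = 222.50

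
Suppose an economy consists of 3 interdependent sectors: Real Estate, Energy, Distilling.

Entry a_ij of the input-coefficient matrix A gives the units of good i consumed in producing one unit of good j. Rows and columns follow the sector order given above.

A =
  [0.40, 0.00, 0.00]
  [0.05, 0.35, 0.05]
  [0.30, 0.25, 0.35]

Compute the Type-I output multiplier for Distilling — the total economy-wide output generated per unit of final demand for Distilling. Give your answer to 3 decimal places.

m_3 = 1.707

I − A =
  [   0.60     0.00     0.00]
  [  -0.05     0.65    -0.05]
  [  -0.30    -0.25     0.65]
Cofactors of I−A, C_ij = (−1)^(i+j)·(minor ij) (rows/columns in the sector order above):
  C_11 = (0.65)(0.65) − (-0.05)(-0.25) = 0.4100
  C_12 = −[(-0.05)(0.65) − (-0.05)(-0.30)] = 0.0475
  C_13 = (-0.05)(-0.25) − (0.65)(-0.30) = 0.2075
  C_21 = −[(0.00)(0.65) − (0.00)(-0.25)] = 0.0000
  C_22 = (0.60)(0.65) − (0.00)(-0.30) = 0.3900
  C_23 = −[(0.60)(-0.25) − (0.00)(-0.30)] = 0.1500
  C_31 = (0.00)(-0.05) − (0.00)(0.65) = 0.0000
  C_32 = −[(0.60)(-0.05) − (0.00)(-0.05)] = 0.0300
  C_33 = (0.60)(0.65) − (0.00)(-0.05) = 0.3900
det(I−A) = Σ_j (I−A)_1j·C_1j = (0.60)(0.4100) + (0.00)(0.0475) + (0.00)(0.2075) = 0.2460
adj(I−A) = Cᵀ =
  [ 0.4100   0.0000   0.0000]
  [ 0.0475   0.3900   0.0300]
  [ 0.2075   0.1500   0.3900]
(I − A)⁻¹ = adj(I−A) / det(I−A) ≈
  [   1.6667     0.0000     0.0000]
  [   0.1931     1.5854     0.1220]
  [   0.8435     0.6098     1.5854]
The output multiplier for sector j is the column-j sum of the Leontief inverse (I − A)⁻¹ = adj(I−A) / det(I−A).
Column 3 of adj(I−A): (0.0000, 0.0300, 0.3900); det(I−A) = 0.2460.
m_3 = (0.0000 + 0.0300 + 0.3900) / 0.2460 = 0.42 / 0.2460 ≈ 1.707.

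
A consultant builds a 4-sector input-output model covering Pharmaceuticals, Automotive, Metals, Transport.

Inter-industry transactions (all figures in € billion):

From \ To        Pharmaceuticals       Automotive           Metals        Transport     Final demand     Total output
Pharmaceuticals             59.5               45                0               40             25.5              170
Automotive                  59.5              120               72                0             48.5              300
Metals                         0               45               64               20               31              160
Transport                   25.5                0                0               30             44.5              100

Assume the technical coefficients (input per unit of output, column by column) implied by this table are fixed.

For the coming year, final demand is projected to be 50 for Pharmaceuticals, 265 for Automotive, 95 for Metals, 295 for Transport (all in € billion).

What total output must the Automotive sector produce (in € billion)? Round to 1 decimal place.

Technical coefficients a_ij = z_ij / X_j:
  a_PP = 59.5/170 = 0.35, a_AP = 59.5/170 = 0.35, a_MP = 0/170 = 0.00, a_TP = 25.5/170 = 0.15
  a_PA = 45/300 = 0.15, a_AA = 120/300 = 0.40, a_MA = 45/300 = 0.15, a_TA = 0/300 = 0.00
  a_PM = 0/160 = 0.00, a_AM = 72/160 = 0.45, a_MM = 64/160 = 0.40, a_TM = 0/160 = 0.00
  a_PT = 40/100 = 0.40, a_AT = 0/100 = 0.00, a_MT = 20/100 = 0.20, a_TT = 30/100 = 0.30
I − A =
  [   0.65    -0.15     0.00    -0.40]
  [  -0.35     0.60    -0.45     0.00]
  [   0.00    -0.15     0.60    -0.20]
  [  -0.15     0.00     0.00     0.70]
Compute the cofactors C_ij = (−1)^(i+j)·(3×3 minor ij) of I−A; the adjugate is their transpose:
adj(I−A) = Cᵀ =
  [ 0.204750   0.063000   0.047250   0.130500]
  [ 0.160500   0.237000   0.177750   0.142500]
  [ 0.054750   0.063750   0.200250   0.088500]
  [ 0.043875   0.013500   0.010125   0.158625]
det(I−A) = Σ_j (I−A)_1j·C_1j = (0.65)(0.204750) + (-0.15)(0.160500) + (0.00)(0.054750) + (-0.40)(0.043875) = 0.0914625
(I − A)⁻¹ = adj(I−A) / det(I−A) ≈
  [   2.2386     0.6888     0.5166     1.4268]
  [   1.7548     2.5912     1.9434     1.5580]
  [   0.5986     0.6970     2.1894     0.9676]
  [   0.4797     0.1476     0.1107     1.7343]
x = (I − A)⁻¹ d = adj(I−A)·d / det(I−A), with det(I−A) = 0.0914625:
  x_P = (0.204750·50 + 0.063000·265 + 0.047250·95 + 0.130500·295) / 0.0914625 = 69.91875 / 0.0914625 ≈ 764.5
  x_A = (0.160500·50 + 0.237000·265 + 0.177750·95 + 0.142500·295) / 0.0914625 = 129.75375 / 0.0914625 ≈ 1418.7
  x_M = (0.054750·50 + 0.063750·265 + 0.200250·95 + 0.088500·295) / 0.0914625 = 64.7625 / 0.0914625 ≈ 708.1
  x_T = (0.043875·50 + 0.013500·265 + 0.010125·95 + 0.158625·295) / 0.0914625 = 53.5275 / 0.0914625 ≈ 585.2

x_A = 1418.7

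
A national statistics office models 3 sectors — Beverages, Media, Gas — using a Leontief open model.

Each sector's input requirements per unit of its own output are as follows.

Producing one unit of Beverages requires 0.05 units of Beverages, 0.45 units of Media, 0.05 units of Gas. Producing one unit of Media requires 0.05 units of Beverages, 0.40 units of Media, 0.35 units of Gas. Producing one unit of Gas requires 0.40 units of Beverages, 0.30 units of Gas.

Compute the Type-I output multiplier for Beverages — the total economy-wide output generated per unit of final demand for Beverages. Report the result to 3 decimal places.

m_1 = 2.993

I − A =
  [   0.95    -0.05    -0.40]
  [  -0.45     0.60     0.00]
  [  -0.05    -0.35     0.70]
Cofactors of I−A, C_ij = (−1)^(i+j)·(minor ij) (rows/columns in the sector order above):
  C_11 = (0.60)(0.70) − (0.00)(-0.35) = 0.4200
  C_12 = −[(-0.45)(0.70) − (0.00)(-0.05)] = 0.3150
  C_13 = (-0.45)(-0.35) − (0.60)(-0.05) = 0.1875
  C_21 = −[(-0.05)(0.70) − (-0.40)(-0.35)] = 0.1750
  C_22 = (0.95)(0.70) − (-0.40)(-0.05) = 0.6450
  C_23 = −[(0.95)(-0.35) − (-0.05)(-0.05)] = 0.3350
  C_31 = (-0.05)(0.00) − (-0.40)(0.60) = 0.2400
  C_32 = −[(0.95)(0.00) − (-0.40)(-0.45)] = 0.1800
  C_33 = (0.95)(0.60) − (-0.05)(-0.45) = 0.5475
det(I−A) = Σ_j (I−A)_1j·C_1j = (0.95)(0.4200) + (-0.05)(0.3150) + (-0.40)(0.1875) = 0.30825
adj(I−A) = Cᵀ =
  [ 0.4200   0.1750   0.2400]
  [ 0.3150   0.6450   0.1800]
  [ 0.1875   0.3350   0.5475]
(I − A)⁻¹ = adj(I−A) / det(I−A) ≈
  [   1.3625     0.5677     0.7786]
  [   1.0219     2.0925     0.5839]
  [   0.6083     1.0868     1.7762]
The output multiplier for sector j is the column-j sum of the Leontief inverse (I − A)⁻¹ = adj(I−A) / det(I−A).
Column 1 of adj(I−A): (0.4200, 0.3150, 0.1875); det(I−A) = 0.30825.
m_1 = (0.4200 + 0.3150 + 0.1875) / 0.30825 = 0.9225 / 0.30825 ≈ 2.993.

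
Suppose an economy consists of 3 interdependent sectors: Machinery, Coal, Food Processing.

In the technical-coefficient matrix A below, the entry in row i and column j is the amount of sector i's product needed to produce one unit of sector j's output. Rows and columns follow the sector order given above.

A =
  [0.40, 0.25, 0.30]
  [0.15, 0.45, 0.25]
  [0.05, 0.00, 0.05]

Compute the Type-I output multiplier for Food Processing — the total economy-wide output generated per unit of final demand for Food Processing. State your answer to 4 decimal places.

I − A =
  [   0.60    -0.25    -0.30]
  [  -0.15     0.55    -0.25]
  [  -0.05     0.00     0.95]
Cofactors of I−A, C_ij = (−1)^(i+j)·(minor ij) (rows/columns in the sector order above):
  C_11 = (0.55)(0.95) − (-0.25)(0.00) = 0.5225
  C_12 = −[(-0.15)(0.95) − (-0.25)(-0.05)] = 0.1550
  C_13 = (-0.15)(0.00) − (0.55)(-0.05) = 0.0275
  C_21 = −[(-0.25)(0.95) − (-0.30)(0.00)] = 0.2375
  C_22 = (0.60)(0.95) − (-0.30)(-0.05) = 0.5550
  C_23 = −[(0.60)(0.00) − (-0.25)(-0.05)] = 0.0125
  C_31 = (-0.25)(-0.25) − (-0.30)(0.55) = 0.2275
  C_32 = −[(0.60)(-0.25) − (-0.30)(-0.15)] = 0.1950
  C_33 = (0.60)(0.55) − (-0.25)(-0.15) = 0.2925
det(I−A) = Σ_j (I−A)_1j·C_1j = (0.60)(0.5225) + (-0.25)(0.1550) + (-0.30)(0.0275) = 0.2665
adj(I−A) = Cᵀ =
  [ 0.5225   0.2375   0.2275]
  [ 0.1550   0.5550   0.1950]
  [ 0.0275   0.0125   0.2925]
(I − A)⁻¹ = adj(I−A) / det(I−A) ≈
  [   1.96060     0.89118     0.85366]
  [   0.58161     2.08255     0.73171]
  [   0.10319     0.04690     1.09756]
The output multiplier for sector j is the column-j sum of the Leontief inverse (I − A)⁻¹ = adj(I−A) / det(I−A).
Column F of adj(I−A): (0.2275, 0.1950, 0.2925); det(I−A) = 0.2665.
m_F = (0.2275 + 0.1950 + 0.2925) / 0.2665 = 0.715 / 0.2665 ≈ 2.6829.

m_F = 2.6829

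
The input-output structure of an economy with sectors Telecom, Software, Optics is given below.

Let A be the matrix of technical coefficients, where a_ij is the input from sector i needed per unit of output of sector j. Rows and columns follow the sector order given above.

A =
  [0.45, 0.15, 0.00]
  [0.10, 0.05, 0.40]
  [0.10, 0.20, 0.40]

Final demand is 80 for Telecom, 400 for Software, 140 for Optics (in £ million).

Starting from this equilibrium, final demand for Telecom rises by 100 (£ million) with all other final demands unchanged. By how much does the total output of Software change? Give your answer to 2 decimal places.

I − A =
  [   0.55    -0.15     0.00]
  [  -0.10     0.95    -0.40]
  [  -0.10    -0.20     0.60]
Cofactors of I−A, C_ij = (−1)^(i+j)·(minor ij) (rows/columns in the sector order above):
  C_11 = (0.95)(0.60) − (-0.40)(-0.20) = 0.4900
  C_12 = −[(-0.10)(0.60) − (-0.40)(-0.10)] = 0.1000
  C_13 = (-0.10)(-0.20) − (0.95)(-0.10) = 0.1150
  C_21 = −[(-0.15)(0.60) − (0.00)(-0.20)] = 0.0900
  C_22 = (0.55)(0.60) − (0.00)(-0.10) = 0.3300
  C_23 = −[(0.55)(-0.20) − (-0.15)(-0.10)] = 0.1250
  C_31 = (-0.15)(-0.40) − (0.00)(0.95) = 0.0600
  C_32 = −[(0.55)(-0.40) − (0.00)(-0.10)] = 0.2200
  C_33 = (0.55)(0.95) − (-0.15)(-0.10) = 0.5075
det(I−A) = Σ_j (I−A)_1j·C_1j = (0.55)(0.4900) + (-0.15)(0.1000) + (0.00)(0.1150) = 0.2545
adj(I−A) = Cᵀ =
  [ 0.4900   0.0900   0.0600]
  [ 0.1000   0.3300   0.2200]
  [ 0.1150   0.1250   0.5075]
(I − A)⁻¹ = adj(I−A) / det(I−A) ≈
  [   1.9253     0.3536     0.2358]
  [   0.3929     1.2967     0.8644]
  [   0.4519     0.4912     1.9941]
Δx = (I − A)⁻¹ Δd with Δd having +100 in the Telecom component and 0 elsewhere.
So Δx_S = L_ST · (+100), where L_ST = adj(I−A)_ST / det(I−A) = 0.1000 / 0.2545.
Δx_S = 0.1000 × (+100) / 0.2545 = 10.00 / 0.2545 ≈ 39.29.

Δx_S = 39.29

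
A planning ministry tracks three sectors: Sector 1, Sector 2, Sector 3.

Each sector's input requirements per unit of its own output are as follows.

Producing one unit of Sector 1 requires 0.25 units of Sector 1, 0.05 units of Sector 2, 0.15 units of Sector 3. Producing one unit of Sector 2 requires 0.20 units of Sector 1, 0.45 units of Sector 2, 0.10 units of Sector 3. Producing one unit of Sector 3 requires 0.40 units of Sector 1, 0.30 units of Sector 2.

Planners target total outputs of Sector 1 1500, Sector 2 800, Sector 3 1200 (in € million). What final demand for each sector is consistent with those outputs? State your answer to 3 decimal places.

I − A =
  [   0.75    -0.20    -0.40]
  [  -0.05     0.55    -0.30]
  [  -0.15    -0.10     1.00]
d = (I − A) x:
  d_1 = (+0.75)·1500 + (-0.20)·800 + (-0.40)·1200 = 485.000
  d_2 = (-0.05)·1500 + (+0.55)·800 + (-0.30)·1200 = 5.000
  d_3 = (-0.15)·1500 + (-0.10)·800 + (+1.00)·1200 = 895.000

d_1 = 485.000, d_2 = 5.000, d_3 = 895.000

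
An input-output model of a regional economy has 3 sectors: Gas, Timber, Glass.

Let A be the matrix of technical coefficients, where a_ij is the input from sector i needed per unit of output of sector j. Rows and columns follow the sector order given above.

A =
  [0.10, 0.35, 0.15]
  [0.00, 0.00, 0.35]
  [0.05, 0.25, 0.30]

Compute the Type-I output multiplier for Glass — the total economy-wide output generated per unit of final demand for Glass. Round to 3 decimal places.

m_3 = 2.767

I − A =
  [   0.90    -0.35    -0.15]
  [   0.00     1.00    -0.35]
  [  -0.05    -0.25     0.70]
Cofactors of I−A, C_ij = (−1)^(i+j)·(minor ij) (rows/columns in the sector order above):
  C_11 = (1.00)(0.70) − (-0.35)(-0.25) = 0.6125
  C_12 = −[(0.00)(0.70) − (-0.35)(-0.05)] = 0.0175
  C_13 = (0.00)(-0.25) − (1.00)(-0.05) = 0.0500
  C_21 = −[(-0.35)(0.70) − (-0.15)(-0.25)] = 0.2825
  C_22 = (0.90)(0.70) − (-0.15)(-0.05) = 0.6225
  C_23 = −[(0.90)(-0.25) − (-0.35)(-0.05)] = 0.2425
  C_31 = (-0.35)(-0.35) − (-0.15)(1.00) = 0.2725
  C_32 = −[(0.90)(-0.35) − (-0.15)(0.00)] = 0.3150
  C_33 = (0.90)(1.00) − (-0.35)(0.00) = 0.9000
det(I−A) = Σ_j (I−A)_1j·C_1j = (0.90)(0.6125) + (-0.35)(0.0175) + (-0.15)(0.0500) = 0.537625
adj(I−A) = Cᵀ =
  [ 0.6125   0.2825   0.2725]
  [ 0.0175   0.6225   0.3150]
  [ 0.0500   0.2425   0.9000]
(I − A)⁻¹ = adj(I−A) / det(I−A) ≈
  [   1.1393     0.5255     0.5069]
  [   0.0326     1.1579     0.5859]
  [   0.0930     0.4511     1.6740]
The output multiplier for sector j is the column-j sum of the Leontief inverse (I − A)⁻¹ = adj(I−A) / det(I−A).
Column 3 of adj(I−A): (0.2725, 0.3150, 0.9000); det(I−A) = 0.537625.
m_3 = (0.2725 + 0.3150 + 0.9000) / 0.537625 = 1.4875 / 0.537625 ≈ 2.767.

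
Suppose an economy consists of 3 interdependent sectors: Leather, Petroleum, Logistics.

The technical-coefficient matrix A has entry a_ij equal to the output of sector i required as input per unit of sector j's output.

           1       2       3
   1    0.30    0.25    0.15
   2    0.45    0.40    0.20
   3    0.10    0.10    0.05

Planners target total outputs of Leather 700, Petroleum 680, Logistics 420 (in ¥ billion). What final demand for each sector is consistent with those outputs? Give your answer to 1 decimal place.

I − A =
  [   0.70    -0.25    -0.15]
  [  -0.45     0.60    -0.20]
  [  -0.10    -0.10     0.95]
d = (I − A) x:
  d_1 = (+0.70)·700 + (-0.25)·680 + (-0.15)·420 = 257.0
  d_2 = (-0.45)·700 + (+0.60)·680 + (-0.20)·420 = 9.0
  d_3 = (-0.10)·700 + (-0.10)·680 + (+0.95)·420 = 261.0

d_1 = 257.0, d_2 = 9.0, d_3 = 261.0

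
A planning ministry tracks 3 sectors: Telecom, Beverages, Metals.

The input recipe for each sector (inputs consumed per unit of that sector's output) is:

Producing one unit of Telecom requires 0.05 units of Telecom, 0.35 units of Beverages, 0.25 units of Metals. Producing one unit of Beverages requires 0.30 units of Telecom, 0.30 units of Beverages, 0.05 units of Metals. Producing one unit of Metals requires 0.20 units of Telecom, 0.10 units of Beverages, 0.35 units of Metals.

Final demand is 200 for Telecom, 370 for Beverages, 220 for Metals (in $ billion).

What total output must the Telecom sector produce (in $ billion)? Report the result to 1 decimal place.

x_1 = 648.8

I − A =
  [   0.95    -0.30    -0.20]
  [  -0.35     0.70    -0.10]
  [  -0.25    -0.05     0.65]
Cofactors of I−A, C_ij = (−1)^(i+j)·(minor ij) (rows/columns in the sector order above):
  C_11 = (0.70)(0.65) − (-0.10)(-0.05) = 0.4500
  C_12 = −[(-0.35)(0.65) − (-0.10)(-0.25)] = 0.2525
  C_13 = (-0.35)(-0.05) − (0.70)(-0.25) = 0.1925
  C_21 = −[(-0.30)(0.65) − (-0.20)(-0.05)] = 0.2050
  C_22 = (0.95)(0.65) − (-0.20)(-0.25) = 0.5675
  C_23 = −[(0.95)(-0.05) − (-0.30)(-0.25)] = 0.1225
  C_31 = (-0.30)(-0.10) − (-0.20)(0.70) = 0.1700
  C_32 = −[(0.95)(-0.10) − (-0.20)(-0.35)] = 0.1650
  C_33 = (0.95)(0.70) − (-0.30)(-0.35) = 0.5600
det(I−A) = Σ_j (I−A)_1j·C_1j = (0.95)(0.4500) + (-0.30)(0.2525) + (-0.20)(0.1925) = 0.31325
adj(I−A) = Cᵀ =
  [ 0.4500   0.2050   0.1700]
  [ 0.2525   0.5675   0.1650]
  [ 0.1925   0.1225   0.5600]
(I − A)⁻¹ = adj(I−A) / det(I−A) ≈
  [   1.4366     0.6544     0.5427]
  [   0.8061     1.8117     0.5267]
  [   0.6145     0.3911     1.7877]
x = (I − A)⁻¹ d = adj(I−A)·d / det(I−A), with det(I−A) = 0.31325:
  x_1 = (0.4500·200 + 0.2050·370 + 0.1700·220) / 0.31325 = 203.25 / 0.31325 ≈ 648.8
  x_2 = (0.2525·200 + 0.5675·370 + 0.1650·220) / 0.31325 = 296.775 / 0.31325 ≈ 947.4
  x_3 = (0.1925·200 + 0.1225·370 + 0.5600·220) / 0.31325 = 207.025 / 0.31325 ≈ 660.9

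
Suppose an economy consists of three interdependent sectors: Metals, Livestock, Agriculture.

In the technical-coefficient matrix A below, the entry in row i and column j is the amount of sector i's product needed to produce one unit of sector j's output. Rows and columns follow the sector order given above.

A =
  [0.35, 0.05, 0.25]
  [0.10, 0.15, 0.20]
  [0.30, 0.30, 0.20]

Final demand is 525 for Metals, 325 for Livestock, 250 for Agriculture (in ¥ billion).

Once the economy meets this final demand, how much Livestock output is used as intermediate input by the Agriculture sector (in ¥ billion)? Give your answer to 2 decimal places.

z_LA = 218.48

I − A =
  [   0.65    -0.05    -0.25]
  [  -0.10     0.85    -0.20]
  [  -0.30    -0.30     0.80]
Cofactors of I−A, C_ij = (−1)^(i+j)·(minor ij) (rows/columns in the sector order above):
  C_11 = (0.85)(0.80) − (-0.20)(-0.30) = 0.6200
  C_12 = −[(-0.10)(0.80) − (-0.20)(-0.30)] = 0.1400
  C_13 = (-0.10)(-0.30) − (0.85)(-0.30) = 0.2850
  C_21 = −[(-0.05)(0.80) − (-0.25)(-0.30)] = 0.1150
  C_22 = (0.65)(0.80) − (-0.25)(-0.30) = 0.4450
  C_23 = −[(0.65)(-0.30) − (-0.05)(-0.30)] = 0.2100
  C_31 = (-0.05)(-0.20) − (-0.25)(0.85) = 0.2225
  C_32 = −[(0.65)(-0.20) − (-0.25)(-0.10)] = 0.1550
  C_33 = (0.65)(0.85) − (-0.05)(-0.10) = 0.5475
det(I−A) = Σ_j (I−A)_1j·C_1j = (0.65)(0.6200) + (-0.05)(0.1400) + (-0.25)(0.2850) = 0.32475
adj(I−A) = Cᵀ =
  [ 0.6200   0.1150   0.2225]
  [ 0.1400   0.4450   0.1550]
  [ 0.2850   0.2100   0.5475]
(I − A)⁻¹ = adj(I−A) / det(I−A) ≈
  [   1.9092     0.3541     0.6851]
  [   0.4311     1.3703     0.4773]
  [   0.8776     0.6467     1.6859]
First solve x = (I − A)⁻¹ d = adj(I−A)·d / det(I−A); in particular x_A = (0.2850·525 + 0.2100·325 + 0.5475·250) / 0.32475 = 354.75 / 0.32475 ≈ 1092.3788.
Intermediate flow from L to A: z_LA = a_LA · x_A = 0.20 × 354.75 / 0.32475 = 70.95 / 0.32475 ≈ 218.48.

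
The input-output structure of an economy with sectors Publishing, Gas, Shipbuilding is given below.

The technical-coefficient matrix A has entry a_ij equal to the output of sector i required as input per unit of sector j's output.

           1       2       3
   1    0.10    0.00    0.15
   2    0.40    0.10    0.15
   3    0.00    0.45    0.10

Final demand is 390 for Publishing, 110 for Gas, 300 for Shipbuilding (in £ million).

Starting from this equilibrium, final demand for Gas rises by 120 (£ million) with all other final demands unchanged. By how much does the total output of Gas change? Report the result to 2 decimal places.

I − A =
  [   0.90     0.00    -0.15]
  [  -0.40     0.90    -0.15]
  [   0.00    -0.45     0.90]
Cofactors of I−A, C_ij = (−1)^(i+j)·(minor ij) (rows/columns in the sector order above):
  C_11 = (0.90)(0.90) − (-0.15)(-0.45) = 0.7425
  C_12 = −[(-0.40)(0.90) − (-0.15)(0.00)] = 0.3600
  C_13 = (-0.40)(-0.45) − (0.90)(0.00) = 0.1800
  C_21 = −[(0.00)(0.90) − (-0.15)(-0.45)] = 0.0675
  C_22 = (0.90)(0.90) − (-0.15)(0.00) = 0.8100
  C_23 = −[(0.90)(-0.45) − (0.00)(0.00)] = 0.4050
  C_31 = (0.00)(-0.15) − (-0.15)(0.90) = 0.1350
  C_32 = −[(0.90)(-0.15) − (-0.15)(-0.40)] = 0.1950
  C_33 = (0.90)(0.90) − (0.00)(-0.40) = 0.8100
det(I−A) = Σ_j (I−A)_1j·C_1j = (0.90)(0.7425) + (0.00)(0.3600) + (-0.15)(0.1800) = 0.64125
adj(I−A) = Cᵀ =
  [ 0.7425   0.0675   0.1350]
  [ 0.3600   0.8100   0.1950]
  [ 0.1800   0.4050   0.8100]
(I − A)⁻¹ = adj(I−A) / det(I−A) ≈
  [   1.1579     0.1053     0.2105]
  [   0.5614     1.2632     0.3041]
  [   0.2807     0.6316     1.2632]
Δx = (I − A)⁻¹ Δd with Δd having +120 in the Gas component and 0 elsewhere.
So Δx_2 = L_22 · (+120), where L_22 = adj(I−A)_22 / det(I−A) = 0.8100 / 0.64125.
Δx_2 = 0.8100 × (+120) / 0.64125 = 97.20 / 0.64125 ≈ 151.58.

Δx_2 = 151.58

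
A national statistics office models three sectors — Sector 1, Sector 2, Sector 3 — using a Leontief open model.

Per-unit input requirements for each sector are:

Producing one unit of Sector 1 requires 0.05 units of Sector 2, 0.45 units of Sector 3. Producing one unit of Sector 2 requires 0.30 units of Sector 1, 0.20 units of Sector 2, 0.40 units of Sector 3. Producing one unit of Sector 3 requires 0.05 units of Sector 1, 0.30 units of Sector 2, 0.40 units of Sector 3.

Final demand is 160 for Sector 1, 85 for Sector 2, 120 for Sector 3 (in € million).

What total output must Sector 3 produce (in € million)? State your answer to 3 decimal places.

x_3 = 687.736

I − A =
  [   1.00    -0.30    -0.05]
  [  -0.05     0.80    -0.30]
  [  -0.45    -0.40     0.60]
Cofactors of I−A, C_ij = (−1)^(i+j)·(minor ij) (rows/columns in the sector order above):
  C_11 = (0.80)(0.60) − (-0.30)(-0.40) = 0.3600
  C_12 = −[(-0.05)(0.60) − (-0.30)(-0.45)] = 0.1650
  C_13 = (-0.05)(-0.40) − (0.80)(-0.45) = 0.3800
  C_21 = −[(-0.30)(0.60) − (-0.05)(-0.40)] = 0.2000
  C_22 = (1.00)(0.60) − (-0.05)(-0.45) = 0.5775
  C_23 = −[(1.00)(-0.40) − (-0.30)(-0.45)] = 0.5350
  C_31 = (-0.30)(-0.30) − (-0.05)(0.80) = 0.1300
  C_32 = −[(1.00)(-0.30) − (-0.05)(-0.05)] = 0.3025
  C_33 = (1.00)(0.80) − (-0.30)(-0.05) = 0.7850
det(I−A) = Σ_j (I−A)_1j·C_1j = (1.00)(0.3600) + (-0.30)(0.1650) + (-0.05)(0.3800) = 0.2915
adj(I−A) = Cᵀ =
  [ 0.3600   0.2000   0.1300]
  [ 0.1650   0.5775   0.3025]
  [ 0.3800   0.5350   0.7850]
(I − A)⁻¹ = adj(I−A) / det(I−A) ≈
  [   1.2350     0.6861     0.4460]
  [   0.5660     1.9811     1.0377]
  [   1.3036     1.8353     2.6930]
x = (I − A)⁻¹ d = adj(I−A)·d / det(I−A), with det(I−A) = 0.2915:
  x_1 = (0.3600·160 + 0.2000·85 + 0.1300·120) / 0.2915 = 90.20 / 0.2915 ≈ 309.434
  x_2 = (0.1650·160 + 0.5775·85 + 0.3025·120) / 0.2915 = 111.7875 / 0.2915 ≈ 383.491
  x_3 = (0.3800·160 + 0.5350·85 + 0.7850·120) / 0.2915 = 200.475 / 0.2915 ≈ 687.736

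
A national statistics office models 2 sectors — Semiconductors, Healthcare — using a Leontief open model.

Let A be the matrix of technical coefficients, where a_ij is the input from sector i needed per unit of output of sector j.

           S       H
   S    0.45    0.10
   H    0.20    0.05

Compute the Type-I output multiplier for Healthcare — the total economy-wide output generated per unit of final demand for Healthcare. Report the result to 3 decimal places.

m_H = 1.294

I − A =
  [   0.55    -0.10]
  [  -0.20     0.95]
det(I−A) = (0.55)(0.95) − (-0.10)(-0.20) = 0.5025
adj(I−A) = [[0.95, 0.10], [0.20, 0.55]]
(I − A)⁻¹ = adj(I−A) / det(I−A) ≈
  [   1.8905     0.1990]
  [   0.3980     1.0945]
The output multiplier for sector j is the column-j sum of the Leontief inverse (I − A)⁻¹ = adj(I−A) / det(I−A).
Column H of adj(I−A): (0.10, 0.55); det(I−A) = 0.5025.
m_H = (0.10 + 0.55) / 0.5025 = 0.65 / 0.5025 ≈ 1.294.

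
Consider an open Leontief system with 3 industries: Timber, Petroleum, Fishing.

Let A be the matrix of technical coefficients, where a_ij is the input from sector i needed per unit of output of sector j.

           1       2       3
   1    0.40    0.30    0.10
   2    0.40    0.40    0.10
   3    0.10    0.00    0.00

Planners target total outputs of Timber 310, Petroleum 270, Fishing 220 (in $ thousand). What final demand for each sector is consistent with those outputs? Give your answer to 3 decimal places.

d_1 = 83.000, d_2 = 16.000, d_3 = 189.000

I − A =
  [   0.60    -0.30    -0.10]
  [  -0.40     0.60    -0.10]
  [  -0.10     0.00     1.00]
d = (I − A) x:
  d_1 = (+0.60)·310 + (-0.30)·270 + (-0.10)·220 = 83.000
  d_2 = (-0.40)·310 + (+0.60)·270 + (-0.10)·220 = 16.000
  d_3 = (-0.10)·310 + (+0.00)·270 + (+1.00)·220 = 189.000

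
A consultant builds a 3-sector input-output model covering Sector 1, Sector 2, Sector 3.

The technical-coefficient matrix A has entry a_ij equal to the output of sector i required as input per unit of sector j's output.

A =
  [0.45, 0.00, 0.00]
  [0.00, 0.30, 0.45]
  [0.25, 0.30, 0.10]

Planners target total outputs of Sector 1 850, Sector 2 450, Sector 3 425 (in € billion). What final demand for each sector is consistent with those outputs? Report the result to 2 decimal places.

I − A =
  [   0.55     0.00     0.00]
  [   0.00     0.70    -0.45]
  [  -0.25    -0.30     0.90]
d = (I − A) x:
  d_1 = (+0.55)·850 + (+0.00)·450 + (+0.00)·425 = 467.50
  d_2 = (+0.00)·850 + (+0.70)·450 + (-0.45)·425 = 123.75
  d_3 = (-0.25)·850 + (-0.30)·450 + (+0.90)·425 = 35.00

d_1 = 467.50, d_2 = 123.75, d_3 = 35.00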